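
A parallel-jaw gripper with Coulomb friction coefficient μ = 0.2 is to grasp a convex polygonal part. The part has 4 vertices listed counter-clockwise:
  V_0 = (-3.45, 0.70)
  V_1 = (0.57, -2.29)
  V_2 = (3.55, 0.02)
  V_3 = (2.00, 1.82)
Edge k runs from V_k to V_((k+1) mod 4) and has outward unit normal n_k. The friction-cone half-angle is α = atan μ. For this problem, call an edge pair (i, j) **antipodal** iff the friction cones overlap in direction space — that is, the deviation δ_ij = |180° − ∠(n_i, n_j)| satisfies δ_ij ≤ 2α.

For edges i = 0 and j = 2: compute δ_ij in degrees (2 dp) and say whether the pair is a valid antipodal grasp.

α = atan 0.2 = 11.31°;  2α = 22.62°
edge 0: e_0 = (+4.02, -2.99);  n_0 = (-0.5968, -0.8024)
edge 2: e_2 = (-1.55, +1.80);  n_2 = (+0.7578, +0.6525)
∠(n_0, n_2) = 167.37°
δ = |180° − 167.37°| = 12.63°
12.63° ≤ 2α = 22.62°  →  valid

δ = 12.63°, valid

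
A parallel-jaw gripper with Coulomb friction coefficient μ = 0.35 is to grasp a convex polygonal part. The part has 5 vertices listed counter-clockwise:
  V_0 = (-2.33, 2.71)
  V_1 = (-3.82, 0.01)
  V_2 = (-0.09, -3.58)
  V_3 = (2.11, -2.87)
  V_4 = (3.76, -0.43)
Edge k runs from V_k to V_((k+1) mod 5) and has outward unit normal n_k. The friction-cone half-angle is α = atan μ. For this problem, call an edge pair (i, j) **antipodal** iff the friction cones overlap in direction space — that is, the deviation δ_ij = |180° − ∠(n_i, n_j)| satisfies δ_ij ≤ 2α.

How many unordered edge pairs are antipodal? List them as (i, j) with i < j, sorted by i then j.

α = atan 0.35 = 19.29°;  2α = 38.58°
n_0 = (-0.8755, +0.4832)
n_1 = (-0.6935, -0.7205)
n_2 = (+0.3071, -0.9517)
n_3 = (+0.8284, -0.5602)
n_4 = (+0.4583, +0.8888)
  (0,1): δ = 105.01°  ·
  (0,2): δ = 43.22°  ·
  (0,3): δ = 5.18°  ✓
  (0,4): δ = 91.62°  ·
  (1,2): δ = 118.21°  ·
  (1,3): δ = 80.16°  ·
  (1,4): δ = 16.63°  ✓
  (2,3): δ = 141.95°  ·
  (2,4): δ = 45.16°  ·
  (3,4): δ = 83.21°  ·
antipodal pairs: 2

count = 2; pairs: (0,3), (1,4)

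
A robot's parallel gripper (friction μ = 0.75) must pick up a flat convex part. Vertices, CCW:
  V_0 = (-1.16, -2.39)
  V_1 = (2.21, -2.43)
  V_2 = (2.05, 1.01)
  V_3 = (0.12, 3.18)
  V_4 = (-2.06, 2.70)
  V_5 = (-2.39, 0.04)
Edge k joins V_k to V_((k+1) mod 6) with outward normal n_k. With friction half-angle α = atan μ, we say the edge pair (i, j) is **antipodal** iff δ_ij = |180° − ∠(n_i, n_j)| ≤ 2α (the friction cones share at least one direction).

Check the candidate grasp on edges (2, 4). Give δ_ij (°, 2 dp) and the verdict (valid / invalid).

δ = 48.72°, valid

α = atan 0.75 = 36.87°;  2α = 73.74°
edge 2: e_2 = (-1.93, +2.17);  n_2 = (+0.7472, +0.6646)
edge 4: e_4 = (-0.33, -2.66);  n_4 = (-0.9924, +0.1231)
∠(n_2, n_4) = 131.28°
δ = |180° − 131.28°| = 48.72°
48.72° ≤ 2α = 73.74°  →  valid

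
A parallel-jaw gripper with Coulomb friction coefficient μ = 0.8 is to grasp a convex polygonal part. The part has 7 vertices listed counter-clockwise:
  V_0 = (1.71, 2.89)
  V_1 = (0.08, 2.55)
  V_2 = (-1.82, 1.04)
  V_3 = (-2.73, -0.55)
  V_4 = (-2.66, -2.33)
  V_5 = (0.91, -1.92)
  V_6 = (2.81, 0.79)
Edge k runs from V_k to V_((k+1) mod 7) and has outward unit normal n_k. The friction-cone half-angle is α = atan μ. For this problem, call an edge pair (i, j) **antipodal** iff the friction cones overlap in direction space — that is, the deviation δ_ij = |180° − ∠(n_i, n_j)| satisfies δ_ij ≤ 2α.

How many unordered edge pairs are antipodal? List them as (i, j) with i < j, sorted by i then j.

α = atan 0.8 = 38.66°;  2α = 77.32°
n_0 = (-0.2042, +0.9789)
n_1 = (-0.6222, +0.7829)
n_2 = (-0.8679, +0.4967)
n_3 = (-0.9992, -0.0393)
n_4 = (+0.1141, -0.9935)
n_5 = (+0.8188, -0.5741)
n_6 = (+0.8858, +0.4640)
  (0,1): δ = 153.31°  ·
  (0,2): δ = 131.57°  ·
  (0,3): δ = 99.53°  ·
  (0,4): δ = 5.23°  ✓
  (0,5): δ = 43.18°  ✓
  (0,6): δ = 105.86°  ·
  (1,2): δ = 158.26°  ·
  (1,3): δ = 126.22°  ·
  (1,4): δ = 31.92°  ✓
  (1,5): δ = 16.49°  ✓
  (1,6): δ = 79.17°  ·
  (2,3): δ = 147.96°  ·
  (2,4): δ = 53.66°  ✓
  (2,5): δ = 5.25°  ✓
  (2,6): δ = 57.43°  ✓
  (3,4): δ = 85.70°  ·
  (3,5): δ = 37.29°  ✓
  (3,6): δ = 25.39°  ✓
  (4,5): δ = 131.59°  ·
  (4,6): δ = 68.91°  ✓
  (5,6): δ = 117.32°  ·
antipodal pairs: 10

count = 10; pairs: (0,4), (0,5), (1,4), (1,5), (2,4), (2,5), (2,6), (3,5), (3,6), (4,6)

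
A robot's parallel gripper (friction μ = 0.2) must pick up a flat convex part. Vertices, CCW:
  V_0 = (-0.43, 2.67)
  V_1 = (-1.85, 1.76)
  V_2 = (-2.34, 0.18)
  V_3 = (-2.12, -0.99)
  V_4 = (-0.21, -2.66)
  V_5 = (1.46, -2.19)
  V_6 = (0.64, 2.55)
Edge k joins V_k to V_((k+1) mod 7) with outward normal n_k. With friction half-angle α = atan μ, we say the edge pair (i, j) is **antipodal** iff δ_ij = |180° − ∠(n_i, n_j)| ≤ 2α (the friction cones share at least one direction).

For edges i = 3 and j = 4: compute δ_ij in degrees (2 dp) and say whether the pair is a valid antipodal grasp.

δ = 123.12°, invalid

α = atan 0.2 = 11.31°;  2α = 22.62°
edge 3: e_3 = (+1.91, -1.67);  n_3 = (-0.6582, -0.7528)
edge 4: e_4 = (+1.67, +0.47);  n_4 = (+0.2709, -0.9626)
∠(n_3, n_4) = 56.88°
δ = |180° − 56.88°| = 123.12°
123.12° > 2α = 22.62°  →  invalid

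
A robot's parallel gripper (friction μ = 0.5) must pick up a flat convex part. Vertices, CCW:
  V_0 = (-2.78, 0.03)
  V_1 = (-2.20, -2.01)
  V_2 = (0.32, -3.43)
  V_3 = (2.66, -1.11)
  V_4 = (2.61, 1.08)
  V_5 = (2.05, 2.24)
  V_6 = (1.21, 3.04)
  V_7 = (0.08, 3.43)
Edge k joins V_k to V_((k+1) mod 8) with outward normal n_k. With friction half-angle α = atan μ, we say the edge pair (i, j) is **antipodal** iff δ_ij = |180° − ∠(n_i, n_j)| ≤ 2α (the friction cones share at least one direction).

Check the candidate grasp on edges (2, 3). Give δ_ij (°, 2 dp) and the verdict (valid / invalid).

α = atan 0.5 = 26.57°;  2α = 53.13°
edge 2: e_2 = (+2.34, +2.32);  n_2 = (+0.7041, -0.7101)
edge 3: e_3 = (-0.05, +2.19);  n_3 = (+0.9997, +0.0228)
∠(n_2, n_3) = 46.55°
δ = |180° − 46.55°| = 133.45°
133.45° > 2α = 53.13°  →  invalid

δ = 133.45°, invalid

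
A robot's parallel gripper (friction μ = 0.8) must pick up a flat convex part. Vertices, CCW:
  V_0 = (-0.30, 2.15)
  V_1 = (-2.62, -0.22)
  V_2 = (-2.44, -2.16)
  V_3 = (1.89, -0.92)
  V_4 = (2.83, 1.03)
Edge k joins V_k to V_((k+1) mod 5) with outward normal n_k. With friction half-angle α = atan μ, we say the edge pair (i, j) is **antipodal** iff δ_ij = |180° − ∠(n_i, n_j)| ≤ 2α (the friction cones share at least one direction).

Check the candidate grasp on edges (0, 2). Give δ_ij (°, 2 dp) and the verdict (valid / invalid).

α = atan 0.8 = 38.66°;  2α = 77.32°
edge 0: e_0 = (-2.32, -2.37);  n_0 = (-0.7146, +0.6995)
edge 2: e_2 = (+4.33, +1.24);  n_2 = (+0.2753, -0.9614)
∠(n_0, n_2) = 150.37°
δ = |180° − 150.37°| = 29.63°
29.63° ≤ 2α = 77.32°  →  valid

δ = 29.63°, valid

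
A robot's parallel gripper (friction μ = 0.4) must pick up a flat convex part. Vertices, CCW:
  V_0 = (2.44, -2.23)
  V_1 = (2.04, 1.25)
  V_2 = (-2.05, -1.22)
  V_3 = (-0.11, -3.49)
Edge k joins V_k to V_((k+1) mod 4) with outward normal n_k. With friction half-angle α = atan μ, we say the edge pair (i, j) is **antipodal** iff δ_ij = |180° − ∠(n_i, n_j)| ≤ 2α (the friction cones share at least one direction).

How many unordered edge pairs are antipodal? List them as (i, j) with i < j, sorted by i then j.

α = atan 0.4 = 21.80°;  2α = 43.60°
n_0 = (+0.9935, +0.1142)
n_1 = (-0.5170, +0.8560)
n_2 = (-0.7602, -0.6497)
n_3 = (+0.4430, -0.8965)
  (0,1): δ = 65.43°  ·
  (0,2): δ = 33.96°  ✓
  (0,3): δ = 109.74°  ·
  (1,2): δ = 80.61°  ·
  (1,3): δ = 4.83°  ✓
  (2,3): δ = 104.22°  ·
antipodal pairs: 2

count = 2; pairs: (0,2), (1,3)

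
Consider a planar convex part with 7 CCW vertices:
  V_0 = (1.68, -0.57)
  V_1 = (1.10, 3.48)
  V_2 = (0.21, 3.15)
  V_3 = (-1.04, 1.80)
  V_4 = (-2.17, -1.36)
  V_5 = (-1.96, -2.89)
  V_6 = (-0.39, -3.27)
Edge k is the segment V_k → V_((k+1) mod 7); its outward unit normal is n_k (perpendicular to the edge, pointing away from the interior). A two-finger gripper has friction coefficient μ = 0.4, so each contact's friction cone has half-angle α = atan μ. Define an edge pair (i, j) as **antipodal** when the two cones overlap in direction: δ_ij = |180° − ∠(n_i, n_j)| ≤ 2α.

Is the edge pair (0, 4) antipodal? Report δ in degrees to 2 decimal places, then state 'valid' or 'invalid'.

δ = 0.33°, valid

α = atan 0.4 = 21.80°;  2α = 43.60°
edge 0: e_0 = (-0.58, +4.05);  n_0 = (+0.9899, +0.1418)
edge 4: e_4 = (+0.21, -1.53);  n_4 = (-0.9907, -0.1360)
∠(n_0, n_4) = 179.67°
δ = |180° − 179.67°| = 0.33°
0.33° ≤ 2α = 43.60°  →  valid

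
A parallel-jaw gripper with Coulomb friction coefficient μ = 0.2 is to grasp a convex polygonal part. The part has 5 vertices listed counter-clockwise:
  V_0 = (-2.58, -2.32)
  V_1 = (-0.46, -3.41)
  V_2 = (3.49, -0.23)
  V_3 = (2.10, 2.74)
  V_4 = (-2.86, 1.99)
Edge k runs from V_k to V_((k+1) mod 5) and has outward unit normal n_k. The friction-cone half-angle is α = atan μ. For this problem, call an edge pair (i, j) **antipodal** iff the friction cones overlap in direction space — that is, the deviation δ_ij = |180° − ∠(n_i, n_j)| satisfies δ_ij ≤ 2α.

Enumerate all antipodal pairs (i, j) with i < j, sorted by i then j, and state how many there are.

count = 1; pairs: (2,4)

α = atan 0.2 = 11.31°;  2α = 22.62°
n_0 = (-0.4573, -0.8893)
n_1 = (+0.6271, -0.7789)
n_2 = (+0.9057, +0.4239)
n_3 = (-0.1495, +0.9888)
n_4 = (-0.9979, -0.0648)
  (0,1): δ = 113.95°  ·
  (0,2): δ = 37.71°  ·
  (0,3): δ = 35.81°  ·
  (0,4): δ = 120.93°  ·
  (1,2): δ = 103.76°  ·
  (1,3): δ = 30.24°  ·
  (1,4): δ = 54.88°  ·
  (2,3): δ = 106.48°  ·
  (2,4): δ = 21.36°  ✓
  (3,4): δ = 94.88°  ·
antipodal pairs: 1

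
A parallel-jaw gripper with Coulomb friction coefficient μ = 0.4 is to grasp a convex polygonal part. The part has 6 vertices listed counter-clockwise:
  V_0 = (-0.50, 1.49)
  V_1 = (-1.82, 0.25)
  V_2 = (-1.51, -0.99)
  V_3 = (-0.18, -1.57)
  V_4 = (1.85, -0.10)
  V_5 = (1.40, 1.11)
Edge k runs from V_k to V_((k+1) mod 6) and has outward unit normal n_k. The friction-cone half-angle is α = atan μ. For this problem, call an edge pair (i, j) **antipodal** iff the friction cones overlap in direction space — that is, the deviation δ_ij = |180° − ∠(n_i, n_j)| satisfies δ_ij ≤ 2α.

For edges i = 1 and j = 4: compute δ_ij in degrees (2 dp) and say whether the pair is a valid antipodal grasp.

δ = 6.36°, valid

α = atan 0.4 = 21.80°;  2α = 43.60°
edge 1: e_1 = (+0.31, -1.24);  n_1 = (-0.9701, -0.2425)
edge 4: e_4 = (-0.45, +1.21);  n_4 = (+0.9373, +0.3486)
∠(n_1, n_4) = 173.64°
δ = |180° − 173.64°| = 6.36°
6.36° ≤ 2α = 43.60°  →  valid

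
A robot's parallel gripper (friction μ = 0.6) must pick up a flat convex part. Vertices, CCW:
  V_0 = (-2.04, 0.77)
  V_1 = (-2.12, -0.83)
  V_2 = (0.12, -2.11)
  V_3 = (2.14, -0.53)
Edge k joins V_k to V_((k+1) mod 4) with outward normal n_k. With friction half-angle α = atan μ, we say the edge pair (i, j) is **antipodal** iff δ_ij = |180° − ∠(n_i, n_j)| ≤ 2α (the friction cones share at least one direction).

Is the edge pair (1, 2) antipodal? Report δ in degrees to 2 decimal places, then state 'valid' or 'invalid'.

α = atan 0.6 = 30.96°;  2α = 61.93°
edge 1: e_1 = (+2.24, -1.28);  n_1 = (-0.4961, -0.8682)
edge 2: e_2 = (+2.02, +1.58);  n_2 = (+0.6161, -0.7877)
∠(n_1, n_2) = 67.78°
δ = |180° − 67.78°| = 112.22°
112.22° > 2α = 61.93°  →  invalid

δ = 112.22°, invalid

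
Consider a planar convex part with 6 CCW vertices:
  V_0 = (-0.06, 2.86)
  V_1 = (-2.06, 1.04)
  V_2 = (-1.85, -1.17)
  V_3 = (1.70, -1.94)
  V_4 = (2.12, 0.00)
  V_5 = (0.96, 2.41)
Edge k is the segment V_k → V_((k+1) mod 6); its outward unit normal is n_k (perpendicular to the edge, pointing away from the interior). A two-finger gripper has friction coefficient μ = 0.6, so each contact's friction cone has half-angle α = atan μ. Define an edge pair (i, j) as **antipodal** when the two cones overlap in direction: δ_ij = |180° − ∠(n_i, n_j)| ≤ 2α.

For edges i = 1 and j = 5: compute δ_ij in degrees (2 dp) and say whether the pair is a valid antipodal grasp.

δ = 60.77°, valid

α = atan 0.6 = 30.96°;  2α = 61.93°
edge 1: e_1 = (+0.21, -2.21);  n_1 = (-0.9955, -0.0946)
edge 5: e_5 = (-1.02, +0.45);  n_5 = (+0.4036, +0.9149)
∠(n_1, n_5) = 119.23°
δ = |180° − 119.23°| = 60.77°
60.77° ≤ 2α = 61.93°  →  valid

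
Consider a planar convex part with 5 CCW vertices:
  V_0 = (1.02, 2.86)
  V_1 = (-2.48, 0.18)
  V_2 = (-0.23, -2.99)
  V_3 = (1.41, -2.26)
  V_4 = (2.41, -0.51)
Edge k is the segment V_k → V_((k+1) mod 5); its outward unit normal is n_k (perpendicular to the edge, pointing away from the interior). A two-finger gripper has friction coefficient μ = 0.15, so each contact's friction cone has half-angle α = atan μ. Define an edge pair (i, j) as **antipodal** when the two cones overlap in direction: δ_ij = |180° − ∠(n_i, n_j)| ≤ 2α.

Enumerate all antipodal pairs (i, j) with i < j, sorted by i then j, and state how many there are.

count = 2; pairs: (0,2), (1,4)

α = atan 0.15 = 8.53°;  2α = 17.06°
n_0 = (-0.6080, +0.7940)
n_1 = (-0.8155, -0.5788)
n_2 = (+0.4067, -0.9136)
n_3 = (+0.8682, -0.4961)
n_4 = (+0.9245, +0.3813)
  (0,1): δ = 92.08°  ·
  (0,2): δ = 13.45°  ✓
  (0,3): δ = 22.81°  ·
  (0,4): δ = 74.97°  ·
  (1,2): δ = 101.37°  ·
  (1,3): δ = 65.11°  ·
  (1,4): δ = 12.95°  ✓
  (2,3): δ = 143.74°  ·
  (2,4): δ = 91.58°  ·
  (3,4): δ = 127.84°  ·
antipodal pairs: 2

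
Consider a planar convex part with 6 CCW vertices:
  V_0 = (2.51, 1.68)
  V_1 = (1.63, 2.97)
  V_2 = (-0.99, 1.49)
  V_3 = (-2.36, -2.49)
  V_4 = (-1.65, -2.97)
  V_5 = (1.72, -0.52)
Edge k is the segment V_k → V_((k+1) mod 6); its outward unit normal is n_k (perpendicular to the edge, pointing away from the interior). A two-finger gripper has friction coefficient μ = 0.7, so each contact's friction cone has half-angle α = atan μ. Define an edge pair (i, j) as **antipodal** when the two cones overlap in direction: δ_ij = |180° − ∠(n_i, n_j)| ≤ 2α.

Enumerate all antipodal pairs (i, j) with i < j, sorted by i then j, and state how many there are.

count = 7; pairs: (0,2), (0,3), (1,3), (1,4), (1,5), (2,4), (2,5)

α = atan 0.7 = 34.99°;  2α = 69.98°
n_0 = (+0.8261, +0.5635)
n_1 = (-0.4918, +0.8707)
n_2 = (-0.9455, +0.3255)
n_3 = (-0.5601, -0.8284)
n_4 = (+0.5880, -0.8088)
n_5 = (+0.9412, -0.3380)
  (0,1): δ = 94.84°  ·
  (0,2): δ = 53.30°  ✓
  (0,3): δ = 21.64°  ✓
  (0,4): δ = 91.72°  ·
  (0,5): δ = 125.95°  ·
  (1,2): δ = 138.46°  ·
  (1,3): δ = 63.52°  ✓
  (1,4): δ = 6.56°  ✓
  (1,5): δ = 40.79°  ✓
  (2,3): δ = 105.07°  ·
  (2,4): δ = 34.99°  ✓
  (2,5): δ = 0.76°  ✓
  (3,4): δ = 109.92°  ·
  (3,5): δ = 75.69°  ·
  (4,5): δ = 145.77°  ·
antipodal pairs: 7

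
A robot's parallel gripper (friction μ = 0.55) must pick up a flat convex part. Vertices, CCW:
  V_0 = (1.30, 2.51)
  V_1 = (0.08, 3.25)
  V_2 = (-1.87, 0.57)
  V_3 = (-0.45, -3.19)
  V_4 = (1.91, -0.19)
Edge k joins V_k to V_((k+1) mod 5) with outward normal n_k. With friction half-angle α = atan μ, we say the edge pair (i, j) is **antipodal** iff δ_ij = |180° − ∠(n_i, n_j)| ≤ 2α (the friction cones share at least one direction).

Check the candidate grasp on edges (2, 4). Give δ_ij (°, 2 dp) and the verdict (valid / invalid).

α = atan 0.55 = 28.81°;  2α = 57.62°
edge 2: e_2 = (+1.42, -3.76);  n_2 = (-0.9355, -0.3533)
edge 4: e_4 = (-0.61, +2.70);  n_4 = (+0.9754, +0.2204)
∠(n_2, n_4) = 172.04°
δ = |180° − 172.04°| = 7.96°
7.96° ≤ 2α = 57.62°  →  valid

δ = 7.96°, valid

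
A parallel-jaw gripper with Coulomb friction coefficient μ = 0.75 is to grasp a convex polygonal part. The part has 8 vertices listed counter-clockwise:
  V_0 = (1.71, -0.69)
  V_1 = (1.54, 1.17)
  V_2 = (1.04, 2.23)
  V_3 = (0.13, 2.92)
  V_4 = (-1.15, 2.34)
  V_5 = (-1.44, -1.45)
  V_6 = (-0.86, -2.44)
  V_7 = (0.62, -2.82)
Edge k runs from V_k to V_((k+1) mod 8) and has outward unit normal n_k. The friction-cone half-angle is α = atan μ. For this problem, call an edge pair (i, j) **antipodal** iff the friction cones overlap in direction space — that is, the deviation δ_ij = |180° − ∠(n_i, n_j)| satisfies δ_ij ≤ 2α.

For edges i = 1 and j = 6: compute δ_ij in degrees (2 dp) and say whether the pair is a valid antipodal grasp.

α = atan 0.75 = 36.87°;  2α = 73.74°
edge 1: e_1 = (-0.50, +1.06);  n_1 = (+0.9044, +0.4266)
edge 6: e_6 = (+1.48, -0.38);  n_6 = (-0.2487, -0.9686)
∠(n_1, n_6) = 129.65°
δ = |180° − 129.65°| = 50.35°
50.35° ≤ 2α = 73.74°  →  valid

δ = 50.35°, valid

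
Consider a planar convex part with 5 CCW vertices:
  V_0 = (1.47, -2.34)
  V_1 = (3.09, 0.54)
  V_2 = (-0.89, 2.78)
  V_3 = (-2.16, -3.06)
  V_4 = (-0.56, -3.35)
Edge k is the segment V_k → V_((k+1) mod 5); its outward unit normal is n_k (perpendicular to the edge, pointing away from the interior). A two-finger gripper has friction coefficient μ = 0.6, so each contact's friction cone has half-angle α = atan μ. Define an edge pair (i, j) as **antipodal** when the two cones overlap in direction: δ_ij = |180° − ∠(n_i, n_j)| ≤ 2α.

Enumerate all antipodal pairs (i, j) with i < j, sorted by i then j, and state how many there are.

α = atan 0.6 = 30.96°;  2α = 61.93°
n_0 = (+0.8716, -0.4903)
n_1 = (+0.4905, +0.8715)
n_2 = (-0.9772, +0.2125)
n_3 = (-0.1783, -0.9840)
n_4 = (+0.4454, -0.8953)
  (0,1): δ = 90.01°  ·
  (0,2): δ = 17.09°  ✓
  (0,3): δ = 109.08°  ·
  (0,4): δ = 145.81°  ·
  (1,2): δ = 72.90°  ·
  (1,3): δ = 19.10°  ✓
  (1,4): δ = 55.82°  ✓
  (2,3): δ = 88.00°  ·
  (2,4): δ = 51.28°  ✓
  (3,4): δ = 143.27°  ·
antipodal pairs: 4

count = 4; pairs: (0,2), (1,3), (1,4), (2,4)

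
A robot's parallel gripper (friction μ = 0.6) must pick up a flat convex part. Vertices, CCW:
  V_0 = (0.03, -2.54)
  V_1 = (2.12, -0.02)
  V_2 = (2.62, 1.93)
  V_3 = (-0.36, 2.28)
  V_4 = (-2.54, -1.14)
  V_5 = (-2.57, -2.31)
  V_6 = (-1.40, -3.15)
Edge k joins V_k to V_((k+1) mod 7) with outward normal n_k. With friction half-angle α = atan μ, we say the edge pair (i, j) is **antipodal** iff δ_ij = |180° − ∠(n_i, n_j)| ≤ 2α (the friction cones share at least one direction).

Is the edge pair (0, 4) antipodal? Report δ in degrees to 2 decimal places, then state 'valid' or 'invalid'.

α = atan 0.6 = 30.96°;  2α = 61.93°
edge 0: e_0 = (+2.09, +2.52);  n_0 = (+0.7697, -0.6384)
edge 4: e_4 = (-0.03, -1.17);  n_4 = (-0.9997, +0.0256)
∠(n_0, n_4) = 141.80°
δ = |180° − 141.80°| = 38.20°
38.20° ≤ 2α = 61.93°  →  valid

δ = 38.20°, valid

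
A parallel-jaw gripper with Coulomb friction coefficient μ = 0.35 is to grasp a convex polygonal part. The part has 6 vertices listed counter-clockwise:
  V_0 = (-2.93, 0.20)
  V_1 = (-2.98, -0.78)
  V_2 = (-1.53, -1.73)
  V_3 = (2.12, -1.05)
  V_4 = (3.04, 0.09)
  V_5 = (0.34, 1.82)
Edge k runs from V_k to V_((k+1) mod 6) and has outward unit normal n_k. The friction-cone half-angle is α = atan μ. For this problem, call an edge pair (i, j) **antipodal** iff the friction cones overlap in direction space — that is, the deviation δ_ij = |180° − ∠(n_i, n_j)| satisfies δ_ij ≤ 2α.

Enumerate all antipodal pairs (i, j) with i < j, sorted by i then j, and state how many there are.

count = 4; pairs: (0,3), (1,4), (2,5), (3,5)

α = atan 0.35 = 19.29°;  2α = 38.58°
n_0 = (-0.9987, +0.0510)
n_1 = (-0.5480, -0.8365)
n_2 = (+0.1832, -0.9831)
n_3 = (+0.7782, -0.6280)
n_4 = (+0.5395, +0.8420)
n_5 = (-0.4439, +0.8961)
  (0,1): δ = 120.31°  ·
  (0,2): δ = 76.53°  ·
  (0,3): δ = 35.98°  ✓
  (0,4): δ = 60.27°  ·
  (0,5): δ = 119.28°  ·
  (1,2): δ = 136.21°  ·
  (1,3): δ = 95.67°  ·
  (1,4): δ = 0.58°  ✓
  (1,5): δ = 59.59°  ·
  (2,3): δ = 139.46°  ·
  (2,4): δ = 43.20°  ·
  (2,5): δ = 15.80°  ✓
  (3,4): δ = 83.75°  ·
  (3,5): δ = 24.74°  ✓
  (4,5): δ = 121.00°  ·
antipodal pairs: 4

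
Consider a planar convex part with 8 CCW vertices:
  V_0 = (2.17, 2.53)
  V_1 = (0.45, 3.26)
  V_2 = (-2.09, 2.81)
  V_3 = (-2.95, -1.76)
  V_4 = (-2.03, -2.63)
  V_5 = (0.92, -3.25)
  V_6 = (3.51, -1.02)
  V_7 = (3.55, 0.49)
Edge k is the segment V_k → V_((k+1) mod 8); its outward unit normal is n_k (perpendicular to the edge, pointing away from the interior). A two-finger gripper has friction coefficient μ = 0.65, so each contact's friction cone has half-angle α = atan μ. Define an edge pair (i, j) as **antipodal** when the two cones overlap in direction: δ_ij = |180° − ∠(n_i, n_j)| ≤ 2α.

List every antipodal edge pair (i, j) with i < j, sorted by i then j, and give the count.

α = atan 0.65 = 33.02°;  2α = 66.05°
n_0 = (+0.3907, +0.9205)
n_1 = (-0.1744, +0.9847)
n_2 = (-0.9828, +0.1849)
n_3 = (-0.6871, -0.7266)
n_4 = (-0.2057, -0.9786)
n_5 = (+0.6525, -0.7578)
n_6 = (+0.9996, -0.0265)
n_7 = (+0.8283, +0.5603)
  (0,1): δ = 146.96°  ·
  (0,2): δ = 77.66°  ·
  (0,3): δ = 20.40°  ✓
  (0,4): δ = 11.13°  ✓
  (0,5): δ = 63.73°  ✓
  (0,6): δ = 111.48°  ·
  (0,7): δ = 147.07°  ·
  (1,2): δ = 110.70°  ·
  (1,3): δ = 53.45°  ✓
  (1,4): δ = 21.92°  ✓
  (1,5): δ = 30.68°  ✓
  (1,6): δ = 78.44°  ·
  (1,7): δ = 114.03°  ·
  (2,3): δ = 122.74°  ·
  (2,4): δ = 91.21°  ·
  (2,5): δ = 38.61°  ✓
  (2,6): δ = 9.14°  ✓
  (2,7): δ = 44.73°  ✓
  (3,4): δ = 148.47°  ·
  (3,5): δ = 95.87°  ·
  (3,6): δ = 48.12°  ✓
  (3,7): δ = 12.52°  ✓
  (4,5): δ = 127.40°  ·
  (4,6): δ = 79.65°  ·
  (4,7): δ = 44.05°  ✓
  (5,6): δ = 132.25°  ·
  (5,7): δ = 96.65°  ·
  (6,7): δ = 144.41°  ·
antipodal pairs: 12

count = 12; pairs: (0,3), (0,4), (0,5), (1,3), (1,4), (1,5), (2,5), (2,6), (2,7), (3,6), (3,7), (4,7)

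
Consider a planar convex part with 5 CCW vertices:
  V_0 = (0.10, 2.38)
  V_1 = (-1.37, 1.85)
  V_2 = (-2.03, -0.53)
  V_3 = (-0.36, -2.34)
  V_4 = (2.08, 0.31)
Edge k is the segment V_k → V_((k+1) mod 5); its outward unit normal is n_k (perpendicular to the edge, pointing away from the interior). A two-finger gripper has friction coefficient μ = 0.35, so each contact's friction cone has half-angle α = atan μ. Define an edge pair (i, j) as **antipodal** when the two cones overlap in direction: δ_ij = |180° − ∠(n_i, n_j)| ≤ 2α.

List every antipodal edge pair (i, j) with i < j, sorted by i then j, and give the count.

count = 3; pairs: (0,3), (1,3), (2,4)

α = atan 0.35 = 19.29°;  2α = 38.58°
n_0 = (-0.3392, +0.9407)
n_1 = (-0.9636, +0.2672)
n_2 = (-0.7350, -0.6781)
n_3 = (+0.7357, -0.6774)
n_4 = (+0.7226, +0.6912)
  (0,1): δ = 125.33°  ·
  (0,2): δ = 67.13°  ·
  (0,3): δ = 27.54°  ✓
  (0,4): δ = 113.90°  ·
  (1,2): δ = 121.80°  ·
  (1,3): δ = 27.14°  ✓
  (1,4): δ = 59.23°  ·
  (2,3): δ = 85.33°  ·
  (2,4): δ = 1.03°  ✓
  (3,4): δ = 93.64°  ·
antipodal pairs: 3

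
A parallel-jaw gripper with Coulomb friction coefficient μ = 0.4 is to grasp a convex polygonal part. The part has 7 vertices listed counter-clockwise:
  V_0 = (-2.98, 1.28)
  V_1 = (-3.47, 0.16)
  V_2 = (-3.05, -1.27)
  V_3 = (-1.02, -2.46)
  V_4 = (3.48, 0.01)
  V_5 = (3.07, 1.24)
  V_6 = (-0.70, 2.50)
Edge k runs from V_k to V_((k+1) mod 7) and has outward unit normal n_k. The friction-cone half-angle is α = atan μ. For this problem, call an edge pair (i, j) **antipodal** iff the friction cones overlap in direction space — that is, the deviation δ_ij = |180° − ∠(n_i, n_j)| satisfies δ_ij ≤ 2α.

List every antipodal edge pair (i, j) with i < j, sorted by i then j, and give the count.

count = 6; pairs: (0,3), (0,4), (1,4), (2,4), (2,5), (3,6)

α = atan 0.4 = 21.80°;  2α = 43.60°
n_0 = (-0.9162, +0.4008)
n_1 = (-0.9595, -0.2818)
n_2 = (-0.5057, -0.8627)
n_3 = (+0.4812, -0.8766)
n_4 = (+0.9487, +0.3162)
n_5 = (+0.3170, +0.9484)
n_6 = (-0.4718, +0.8817)
  (0,1): δ = 140.00°  ·
  (0,2): δ = 96.75°  ·
  (0,3): δ = 37.61°  ✓
  (0,4): δ = 42.06°  ✓
  (0,5): δ = 95.15°  ·
  (0,6): δ = 141.78°  ·
  (1,2): δ = 136.75°  ·
  (1,3): δ = 77.61°  ·
  (1,4): δ = 2.07°  ✓
  (1,5): δ = 55.15°  ·
  (1,6): δ = 101.78°  ·
  (2,3): δ = 120.86°  ·
  (2,4): δ = 41.19°  ✓
  (2,5): δ = 11.90°  ✓
  (2,6): δ = 58.53°  ·
  (3,4): δ = 100.33°  ·
  (3,5): δ = 47.24°  ·
  (3,6): δ = 0.61°  ✓
  (4,5): δ = 126.92°  ·
  (4,6): δ = 80.28°  ·
  (5,6): δ = 133.37°  ·
antipodal pairs: 6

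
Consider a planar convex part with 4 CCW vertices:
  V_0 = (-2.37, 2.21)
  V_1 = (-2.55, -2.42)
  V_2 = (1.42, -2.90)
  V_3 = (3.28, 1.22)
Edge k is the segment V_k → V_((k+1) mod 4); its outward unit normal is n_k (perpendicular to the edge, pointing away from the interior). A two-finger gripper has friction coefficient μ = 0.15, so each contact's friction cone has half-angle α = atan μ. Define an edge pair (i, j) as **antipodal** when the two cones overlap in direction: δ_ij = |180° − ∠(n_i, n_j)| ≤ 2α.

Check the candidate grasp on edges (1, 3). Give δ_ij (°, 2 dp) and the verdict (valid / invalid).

α = atan 0.15 = 8.53°;  2α = 17.06°
edge 1: e_1 = (+3.97, -0.48);  n_1 = (-0.1200, -0.9928)
edge 3: e_3 = (-5.65, +0.99);  n_3 = (+0.1726, +0.9850)
∠(n_1, n_3) = 176.96°
δ = |180° − 176.96°| = 3.04°
3.04° ≤ 2α = 17.06°  →  valid

δ = 3.04°, valid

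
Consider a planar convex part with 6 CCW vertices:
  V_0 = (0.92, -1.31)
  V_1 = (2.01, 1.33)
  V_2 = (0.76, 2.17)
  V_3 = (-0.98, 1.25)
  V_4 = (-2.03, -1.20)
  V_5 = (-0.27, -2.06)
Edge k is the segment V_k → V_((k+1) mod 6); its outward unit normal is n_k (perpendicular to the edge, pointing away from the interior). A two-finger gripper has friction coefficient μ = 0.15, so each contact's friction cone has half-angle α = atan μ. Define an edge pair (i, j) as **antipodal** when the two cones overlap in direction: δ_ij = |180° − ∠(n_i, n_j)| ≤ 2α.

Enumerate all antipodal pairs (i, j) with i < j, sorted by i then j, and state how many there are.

α = atan 0.15 = 8.53°;  2α = 17.06°
n_0 = (+0.9243, -0.3816)
n_1 = (+0.5578, +0.8300)
n_2 = (-0.4674, +0.8840)
n_3 = (-0.9191, +0.3939)
n_4 = (-0.4390, -0.8985)
n_5 = (+0.5332, -0.8460)
  (0,1): δ = 101.47°  ·
  (0,2): δ = 39.70°  ·
  (0,3): δ = 0.76°  ✓
  (0,4): δ = 86.39°  ·
  (0,5): δ = 144.66°  ·
  (1,2): δ = 118.23°  ·
  (1,3): δ = 79.30°  ·
  (1,4): δ = 7.86°  ✓
  (1,5): δ = 66.12°  ·
  (2,3): δ = 141.07°  ·
  (2,4): δ = 53.91°  ·
  (2,5): δ = 4.35°  ✓
  (3,4): δ = 92.84°  ·
  (3,5): δ = 34.58°  ·
  (4,5): δ = 121.74°  ·
antipodal pairs: 3

count = 3; pairs: (0,3), (1,4), (2,5)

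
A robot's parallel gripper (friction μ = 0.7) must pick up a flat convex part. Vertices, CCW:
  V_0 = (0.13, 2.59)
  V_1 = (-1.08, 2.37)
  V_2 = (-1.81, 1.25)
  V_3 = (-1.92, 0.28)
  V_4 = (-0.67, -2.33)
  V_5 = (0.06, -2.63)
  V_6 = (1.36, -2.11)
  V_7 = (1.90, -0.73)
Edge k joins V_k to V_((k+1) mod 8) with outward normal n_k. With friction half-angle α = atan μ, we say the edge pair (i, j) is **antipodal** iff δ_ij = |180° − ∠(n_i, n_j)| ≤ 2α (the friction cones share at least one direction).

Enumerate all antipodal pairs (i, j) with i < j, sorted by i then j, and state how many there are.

count = 12; pairs: (0,4), (0,5), (0,6), (1,5), (1,6), (1,7), (2,5), (2,6), (2,7), (3,6), (3,7), (4,7)

α = atan 0.7 = 34.99°;  2α = 69.98°
n_0 = (-0.1789, +0.9839)
n_1 = (-0.8378, +0.5460)
n_2 = (-0.9936, +0.1127)
n_3 = (-0.9019, -0.4319)
n_4 = (-0.3801, -0.9249)
n_5 = (+0.3714, -0.9285)
n_6 = (+0.9312, -0.3644)
n_7 = (+0.8824, +0.4705)
  (0,1): δ = 133.40°  ·
  (0,2): δ = 106.77°  ·
  (0,3): δ = 74.71°  ·
  (0,4): δ = 32.65°  ✓
  (0,5): δ = 11.50°  ✓
  (0,6): δ = 58.32°  ✓
  (0,7): δ = 107.76°  ·
  (1,2): δ = 153.37°  ·
  (1,3): δ = 121.31°  ·
  (1,4): δ = 79.24°  ·
  (1,5): δ = 35.10°  ✓
  (1,6): δ = 11.73°  ✓
  (1,7): δ = 61.16°  ✓
  (2,3): δ = 147.94°  ·
  (2,4): δ = 105.87°  ·
  (2,5): δ = 61.73°  ✓
  (2,6): δ = 14.90°  ✓
  (2,7): δ = 34.53°  ✓
  (3,4): δ = 137.93°  ·
  (3,5): δ = 93.79°  ·
  (3,6): δ = 46.96°  ✓
  (3,7): δ = 2.47°  ✓
  (4,5): δ = 135.86°  ·
  (4,6): δ = 89.03°  ·
  (4,7): δ = 39.60°  ✓
  (5,6): δ = 133.17°  ·
  (5,7): δ = 83.74°  ·
  (6,7): δ = 130.57°  ·
antipodal pairs: 12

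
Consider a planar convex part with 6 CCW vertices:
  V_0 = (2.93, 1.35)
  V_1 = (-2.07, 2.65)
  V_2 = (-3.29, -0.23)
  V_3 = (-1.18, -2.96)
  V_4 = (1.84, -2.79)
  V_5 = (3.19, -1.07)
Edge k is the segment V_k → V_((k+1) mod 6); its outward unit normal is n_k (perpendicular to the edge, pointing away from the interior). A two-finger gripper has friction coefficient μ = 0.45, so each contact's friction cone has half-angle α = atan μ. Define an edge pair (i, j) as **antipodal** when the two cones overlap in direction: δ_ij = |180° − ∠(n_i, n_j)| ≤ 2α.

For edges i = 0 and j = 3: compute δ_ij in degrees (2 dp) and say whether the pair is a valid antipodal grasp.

δ = 17.80°, valid

α = atan 0.45 = 24.23°;  2α = 48.46°
edge 0: e_0 = (-5.00, +1.30);  n_0 = (+0.2516, +0.9678)
edge 3: e_3 = (+3.02, +0.17);  n_3 = (+0.0562, -0.9984)
∠(n_0, n_3) = 162.20°
δ = |180° − 162.20°| = 17.80°
17.80° ≤ 2α = 48.46°  →  valid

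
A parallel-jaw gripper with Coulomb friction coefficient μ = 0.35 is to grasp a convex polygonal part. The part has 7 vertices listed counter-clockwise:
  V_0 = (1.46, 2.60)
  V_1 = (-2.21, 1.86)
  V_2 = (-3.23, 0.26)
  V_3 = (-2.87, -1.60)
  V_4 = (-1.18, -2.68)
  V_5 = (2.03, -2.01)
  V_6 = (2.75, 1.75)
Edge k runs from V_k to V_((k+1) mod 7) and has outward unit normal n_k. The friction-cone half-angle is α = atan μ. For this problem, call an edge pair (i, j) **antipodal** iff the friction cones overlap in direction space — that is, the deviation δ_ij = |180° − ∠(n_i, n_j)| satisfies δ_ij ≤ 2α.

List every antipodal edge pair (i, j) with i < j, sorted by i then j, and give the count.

α = atan 0.35 = 19.29°;  2α = 38.58°
n_0 = (-0.1977, +0.9803)
n_1 = (-0.8432, +0.5376)
n_2 = (-0.9818, -0.1900)
n_3 = (-0.5385, -0.8426)
n_4 = (+0.2043, -0.9789)
n_5 = (+0.9822, -0.1881)
n_6 = (+0.5502, +0.8350)
  (0,1): δ = 133.92°  ·
  (0,2): δ = 90.45°  ·
  (0,3): δ = 43.98°  ·
  (0,4): δ = 0.39°  ✓
  (0,5): δ = 67.76°  ·
  (0,6): δ = 135.22°  ·
  (1,2): δ = 136.53°  ·
  (1,3): δ = 90.06°  ·
  (1,4): δ = 45.69°  ·
  (1,5): δ = 21.68°  ✓
  (1,6): δ = 89.14°  ·
  (2,3): δ = 133.53°  ·
  (2,4): δ = 89.16°  ·
  (2,5): δ = 21.79°  ✓
  (2,6): δ = 45.66°  ·
  (3,4): δ = 135.63°  ·
  (3,5): δ = 68.26°  ·
  (3,6): δ = 0.80°  ✓
  (4,5): δ = 112.63°  ·
  (4,6): δ = 45.17°  ·
  (5,6): δ = 112.54°  ·
antipodal pairs: 4

count = 4; pairs: (0,4), (1,5), (2,5), (3,6)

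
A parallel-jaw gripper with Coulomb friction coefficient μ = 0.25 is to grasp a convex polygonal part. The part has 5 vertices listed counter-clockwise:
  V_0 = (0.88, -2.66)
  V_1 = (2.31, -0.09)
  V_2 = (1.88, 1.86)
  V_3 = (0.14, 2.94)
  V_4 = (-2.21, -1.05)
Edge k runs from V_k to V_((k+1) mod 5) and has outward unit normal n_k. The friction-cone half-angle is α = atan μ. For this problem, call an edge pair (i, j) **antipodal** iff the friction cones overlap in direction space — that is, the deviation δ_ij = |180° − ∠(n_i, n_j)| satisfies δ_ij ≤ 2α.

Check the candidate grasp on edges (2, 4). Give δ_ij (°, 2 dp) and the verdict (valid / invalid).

δ = 4.31°, valid

α = atan 0.25 = 14.04°;  2α = 28.07°
edge 2: e_2 = (-1.74, +1.08);  n_2 = (+0.5274, +0.8496)
edge 4: e_4 = (+3.09, -1.61);  n_4 = (-0.4621, -0.8868)
∠(n_2, n_4) = 175.69°
δ = |180° − 175.69°| = 4.31°
4.31° ≤ 2α = 28.07°  →  valid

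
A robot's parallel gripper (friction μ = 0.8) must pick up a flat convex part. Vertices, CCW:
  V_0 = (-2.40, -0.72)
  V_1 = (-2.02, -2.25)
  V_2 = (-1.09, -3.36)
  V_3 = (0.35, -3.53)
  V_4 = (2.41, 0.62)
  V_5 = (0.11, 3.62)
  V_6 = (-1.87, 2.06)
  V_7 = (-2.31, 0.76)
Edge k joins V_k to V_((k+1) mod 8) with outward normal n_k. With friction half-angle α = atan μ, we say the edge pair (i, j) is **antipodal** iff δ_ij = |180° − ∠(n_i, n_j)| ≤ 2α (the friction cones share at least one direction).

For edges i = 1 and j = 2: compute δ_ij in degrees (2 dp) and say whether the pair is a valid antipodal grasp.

α = atan 0.8 = 38.66°;  2α = 77.32°
edge 1: e_1 = (+0.93, -1.11);  n_1 = (-0.7665, -0.6422)
edge 2: e_2 = (+1.44, -0.17);  n_2 = (-0.1172, -0.9931)
∠(n_1, n_2) = 43.31°
δ = |180° − 43.31°| = 136.69°
136.69° > 2α = 77.32°  →  invalid

δ = 136.69°, invalid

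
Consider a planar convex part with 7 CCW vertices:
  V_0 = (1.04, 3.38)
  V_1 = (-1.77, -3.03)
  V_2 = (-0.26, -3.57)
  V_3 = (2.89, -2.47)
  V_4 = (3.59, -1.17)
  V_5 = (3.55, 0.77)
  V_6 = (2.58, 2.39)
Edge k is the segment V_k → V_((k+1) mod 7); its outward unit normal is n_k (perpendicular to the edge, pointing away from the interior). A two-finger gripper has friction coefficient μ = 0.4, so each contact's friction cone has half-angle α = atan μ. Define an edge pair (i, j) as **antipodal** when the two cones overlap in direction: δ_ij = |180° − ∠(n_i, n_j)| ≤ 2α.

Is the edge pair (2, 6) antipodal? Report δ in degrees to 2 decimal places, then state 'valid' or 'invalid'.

δ = 51.98°, invalid

α = atan 0.4 = 21.80°;  2α = 43.60°
edge 2: e_2 = (+3.15, +1.10);  n_2 = (+0.3297, -0.9441)
edge 6: e_6 = (-1.54, +0.99);  n_6 = (+0.5408, +0.8412)
∠(n_2, n_6) = 128.02°
δ = |180° − 128.02°| = 51.98°
51.98° > 2α = 43.60°  →  invalid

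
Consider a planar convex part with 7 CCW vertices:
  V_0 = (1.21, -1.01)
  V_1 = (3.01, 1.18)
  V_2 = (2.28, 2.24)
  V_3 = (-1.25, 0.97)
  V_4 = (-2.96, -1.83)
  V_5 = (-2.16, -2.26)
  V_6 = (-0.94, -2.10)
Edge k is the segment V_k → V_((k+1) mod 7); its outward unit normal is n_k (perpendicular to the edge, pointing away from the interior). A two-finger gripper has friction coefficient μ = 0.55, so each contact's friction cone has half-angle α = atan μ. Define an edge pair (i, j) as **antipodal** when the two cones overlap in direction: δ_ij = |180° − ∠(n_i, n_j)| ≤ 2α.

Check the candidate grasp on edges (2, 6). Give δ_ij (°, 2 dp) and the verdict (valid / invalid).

δ = 7.10°, valid

α = atan 0.55 = 28.81°;  2α = 57.62°
edge 2: e_2 = (-3.53, -1.27);  n_2 = (-0.3385, +0.9410)
edge 6: e_6 = (+2.15, +1.09);  n_6 = (+0.4522, -0.8919)
∠(n_2, n_6) = 172.90°
δ = |180° − 172.90°| = 7.10°
7.10° ≤ 2α = 57.62°  →  valid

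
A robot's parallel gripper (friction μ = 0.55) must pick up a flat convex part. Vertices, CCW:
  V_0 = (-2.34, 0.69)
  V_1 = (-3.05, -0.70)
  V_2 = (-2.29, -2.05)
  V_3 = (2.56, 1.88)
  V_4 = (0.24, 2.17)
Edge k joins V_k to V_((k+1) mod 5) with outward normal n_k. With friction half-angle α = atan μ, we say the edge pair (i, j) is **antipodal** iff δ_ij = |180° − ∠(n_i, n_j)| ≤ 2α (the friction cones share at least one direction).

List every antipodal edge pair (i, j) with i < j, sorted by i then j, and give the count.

α = atan 0.55 = 28.81°;  2α = 57.62°
n_0 = (-0.8906, +0.4549)
n_1 = (-0.8714, -0.4906)
n_2 = (+0.6296, -0.7769)
n_3 = (+0.1240, +0.9923)
n_4 = (-0.4976, +0.8674)
  (0,1): δ = 123.56°  ·
  (0,2): δ = 23.92°  ✓
  (0,3): δ = 109.93°  ·
  (0,4): δ = 146.90°  ·
  (1,2): δ = 80.36°  ·
  (1,3): δ = 53.50°  ✓
  (1,4): δ = 90.46°  ·
  (2,3): δ = 46.14°  ✓
  (2,4): δ = 9.18°  ✓
  (3,4): δ = 143.03°  ·
antipodal pairs: 4

count = 4; pairs: (0,2), (1,3), (2,3), (2,4)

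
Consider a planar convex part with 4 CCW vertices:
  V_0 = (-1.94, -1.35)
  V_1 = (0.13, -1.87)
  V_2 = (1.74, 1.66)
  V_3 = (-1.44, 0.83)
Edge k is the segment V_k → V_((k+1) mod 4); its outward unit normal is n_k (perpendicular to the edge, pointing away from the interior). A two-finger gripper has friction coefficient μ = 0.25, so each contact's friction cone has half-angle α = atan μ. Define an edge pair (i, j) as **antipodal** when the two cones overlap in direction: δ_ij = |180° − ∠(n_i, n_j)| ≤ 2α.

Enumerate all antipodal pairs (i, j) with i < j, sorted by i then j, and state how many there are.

count = 1; pairs: (1,3)

α = atan 0.25 = 14.04°;  2α = 28.07°
n_0 = (-0.2436, -0.9699)
n_1 = (+0.9098, -0.4150)
n_2 = (-0.2525, +0.9676)
n_3 = (-0.9747, +0.2236)
  (0,1): δ = 100.42°  ·
  (0,2): δ = 28.73°  ·
  (0,3): δ = 91.18°  ·
  (1,2): δ = 50.85°  ·
  (1,3): δ = 11.60°  ✓
  (2,3): δ = 117.55°  ·
antipodal pairs: 1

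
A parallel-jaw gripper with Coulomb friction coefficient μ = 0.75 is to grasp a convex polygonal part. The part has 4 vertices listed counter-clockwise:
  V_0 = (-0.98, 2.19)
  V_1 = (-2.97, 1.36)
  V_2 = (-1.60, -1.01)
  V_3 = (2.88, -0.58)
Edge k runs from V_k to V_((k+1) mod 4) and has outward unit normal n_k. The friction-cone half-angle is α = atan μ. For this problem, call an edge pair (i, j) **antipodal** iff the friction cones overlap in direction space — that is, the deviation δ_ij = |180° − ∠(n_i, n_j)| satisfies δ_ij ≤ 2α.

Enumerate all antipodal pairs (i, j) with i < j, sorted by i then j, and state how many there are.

α = atan 0.75 = 36.87°;  2α = 73.74°
n_0 = (-0.3849, +0.9229)
n_1 = (-0.8658, -0.5005)
n_2 = (+0.0955, -0.9954)
n_3 = (+0.5830, +0.8125)
  (0,1): δ = 82.61°  ·
  (0,2): δ = 17.16°  ✓
  (0,3): δ = 121.70°  ·
  (1,2): δ = 114.55°  ·
  (1,3): δ = 24.31°  ✓
  (2,3): δ = 41.15°  ✓
antipodal pairs: 3

count = 3; pairs: (0,2), (1,3), (2,3)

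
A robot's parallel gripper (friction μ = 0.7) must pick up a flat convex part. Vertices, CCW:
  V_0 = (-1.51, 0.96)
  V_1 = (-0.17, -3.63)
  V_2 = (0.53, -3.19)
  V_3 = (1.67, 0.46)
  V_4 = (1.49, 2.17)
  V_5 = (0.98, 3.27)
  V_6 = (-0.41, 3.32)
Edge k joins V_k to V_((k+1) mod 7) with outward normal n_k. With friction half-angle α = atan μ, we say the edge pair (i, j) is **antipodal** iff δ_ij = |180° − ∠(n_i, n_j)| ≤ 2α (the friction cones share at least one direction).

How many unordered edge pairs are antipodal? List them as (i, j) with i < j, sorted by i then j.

count = 8; pairs: (0,2), (0,3), (0,4), (1,5), (1,6), (2,6), (3,6), (4,6)

α = atan 0.7 = 34.99°;  2α = 69.98°
n_0 = (-0.9599, -0.2802)
n_1 = (+0.5322, -0.8466)
n_2 = (+0.9545, -0.2981)
n_3 = (+0.9945, +0.1047)
n_4 = (+0.9072, +0.4206)
n_5 = (+0.0359, +0.9994)
n_6 = (-0.9064, +0.4225)
  (0,1): δ = 74.12°  ·
  (0,2): δ = 33.62°  ✓
  (0,3): δ = 10.27°  ✓
  (0,4): δ = 8.60°  ✓
  (0,5): δ = 71.67°  ·
  (0,6): δ = 138.74°  ·
  (1,2): δ = 139.50°  ·
  (1,3): δ = 116.14°  ·
  (1,4): δ = 97.28°  ·
  (1,5): δ = 34.21°  ✓
  (1,6): δ = 32.86°  ✓
  (2,3): δ = 156.65°  ·
  (2,4): δ = 137.78°  ·
  (2,5): δ = 74.72°  ·
  (2,6): δ = 7.65°  ✓
  (3,4): δ = 161.13°  ·
  (3,5): δ = 98.07°  ·
  (3,6): δ = 31.00°  ✓
  (4,5): δ = 116.93°  ·
  (4,6): δ = 49.86°  ✓
  (5,6): δ = 112.93°  ·
antipodal pairs: 8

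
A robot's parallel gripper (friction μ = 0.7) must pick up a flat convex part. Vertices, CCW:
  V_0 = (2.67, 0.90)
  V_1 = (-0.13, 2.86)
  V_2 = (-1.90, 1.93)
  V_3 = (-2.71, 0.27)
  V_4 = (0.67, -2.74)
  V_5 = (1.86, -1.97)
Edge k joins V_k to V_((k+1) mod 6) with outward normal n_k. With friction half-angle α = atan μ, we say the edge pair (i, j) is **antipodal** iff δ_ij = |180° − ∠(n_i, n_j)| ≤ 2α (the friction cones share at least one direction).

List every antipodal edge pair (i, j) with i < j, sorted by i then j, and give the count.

count = 8; pairs: (0,3), (0,4), (1,3), (1,4), (1,5), (2,4), (2,5), (3,5)

α = atan 0.7 = 34.99°;  2α = 69.98°
n_0 = (+0.5735, +0.8192)
n_1 = (-0.4651, +0.8852)
n_2 = (-0.8987, +0.4385)
n_3 = (-0.6650, -0.7468)
n_4 = (+0.5433, -0.8396)
n_5 = (+0.9624, -0.2716)
  (0,1): δ = 117.29°  ·
  (0,2): δ = 81.02°  ·
  (0,3): δ = 6.69°  ✓
  (0,4): δ = 67.90°  ✓
  (0,5): δ = 109.23°  ·
  (1,2): δ = 143.73°  ·
  (1,3): δ = 69.40°  ✓
  (1,4): δ = 5.19°  ✓
  (1,5): δ = 46.52°  ✓
  (2,3): δ = 105.68°  ·
  (2,4): δ = 31.08°  ✓
  (2,5): δ = 10.25°  ✓
  (3,4): δ = 105.41°  ·
  (3,5): δ = 64.07°  ✓
  (4,5): δ = 138.67°  ·
antipodal pairs: 8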